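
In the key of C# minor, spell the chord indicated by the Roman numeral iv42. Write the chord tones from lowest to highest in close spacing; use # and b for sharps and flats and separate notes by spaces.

The numeral's case and figure indicate a minor seventh chord. In C# minor its root, the fourth degree, is F#.
That chord is spelled F#-A-C#-E.
With the 42 figure the chord is in third inversion; from the bass E upward in close position it reads E-F#-A-C#.

E F# A C#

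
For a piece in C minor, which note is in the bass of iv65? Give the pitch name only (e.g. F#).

iv in C minor has root F; the chord is F-Ab-C-Eb.
The figure 65 means first inversion — the third is in the bass.

Ab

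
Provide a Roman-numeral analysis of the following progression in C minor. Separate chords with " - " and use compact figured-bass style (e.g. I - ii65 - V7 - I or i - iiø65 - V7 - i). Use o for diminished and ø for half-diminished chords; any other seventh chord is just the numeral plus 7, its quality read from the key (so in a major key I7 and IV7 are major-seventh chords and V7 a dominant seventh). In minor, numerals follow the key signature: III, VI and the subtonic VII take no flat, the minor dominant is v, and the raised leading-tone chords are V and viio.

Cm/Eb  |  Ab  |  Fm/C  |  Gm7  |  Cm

i6 - VI - iv64 - v7 - i

Cm/Eb has root C, degree 1 in C minor, so i6.
Ab: major triad on Ab = scale degree 6 → VI.
Fm/C: root F is the subdominant; minor triad there is iv64.
Gm7 has root G, degree 5 in C minor, so v7.
Cm: minor triad on C = scale degree 1 → i.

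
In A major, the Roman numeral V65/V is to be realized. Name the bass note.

The applied chord V65/V is rooted on B: B-D#-F#-A.
The figure 65 means first inversion — the third is in the bass.

D#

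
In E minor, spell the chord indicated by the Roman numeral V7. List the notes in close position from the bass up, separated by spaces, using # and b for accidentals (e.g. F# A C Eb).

B D# F# A

In E minor, the dominant is B. The dominant is major (leading tone raised), so V is a dominant seventh chord.
Stacking thirds from B gives B-D#-F#-A.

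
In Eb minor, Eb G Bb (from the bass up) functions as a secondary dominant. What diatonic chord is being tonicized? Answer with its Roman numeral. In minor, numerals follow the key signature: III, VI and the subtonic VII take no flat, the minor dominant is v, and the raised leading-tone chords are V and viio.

iv

The chord is a major triad on Eb.
A dominant resolves down a perfect fifth: Eb → Ab. In Eb minor, Ab is scale degree 4, i.e. iv.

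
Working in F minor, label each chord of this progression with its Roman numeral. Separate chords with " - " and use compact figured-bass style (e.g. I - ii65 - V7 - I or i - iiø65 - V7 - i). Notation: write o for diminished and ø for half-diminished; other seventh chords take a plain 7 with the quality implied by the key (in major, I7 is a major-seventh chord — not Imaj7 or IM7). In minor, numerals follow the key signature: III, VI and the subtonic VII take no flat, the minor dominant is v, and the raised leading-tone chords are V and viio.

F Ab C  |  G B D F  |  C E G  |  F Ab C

F-Ab-C: minor triad on F = scale degree 1 → i.
G-B-D-F: chromatic; G is V of V, so V7/V.
C-E-G: major triad on C = scale degree 5 → V.
F-Ab-C: minor triad on F = scale degree 1 → i.

i - V7/V - V - i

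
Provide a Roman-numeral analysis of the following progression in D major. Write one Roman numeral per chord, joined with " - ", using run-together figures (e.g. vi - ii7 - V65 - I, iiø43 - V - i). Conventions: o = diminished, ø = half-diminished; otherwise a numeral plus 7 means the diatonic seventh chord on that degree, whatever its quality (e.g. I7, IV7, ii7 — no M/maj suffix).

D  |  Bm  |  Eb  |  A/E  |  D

I - vi - bII - V64 - I

D: major triad on D = scale degree 1 → I.
Bm: minor triad on B = scale degree 6 → vi.
Eb: major triad on Eb — chromatic; Eb is the lowered second degree, so this is the Neapolitan chord, bII.
A/E has root A, degree 5 in D major, so V64.
D has root D, degree 1 in D major, so I.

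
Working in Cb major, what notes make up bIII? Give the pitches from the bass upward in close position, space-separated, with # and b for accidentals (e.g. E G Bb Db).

Ebb Gb Bbb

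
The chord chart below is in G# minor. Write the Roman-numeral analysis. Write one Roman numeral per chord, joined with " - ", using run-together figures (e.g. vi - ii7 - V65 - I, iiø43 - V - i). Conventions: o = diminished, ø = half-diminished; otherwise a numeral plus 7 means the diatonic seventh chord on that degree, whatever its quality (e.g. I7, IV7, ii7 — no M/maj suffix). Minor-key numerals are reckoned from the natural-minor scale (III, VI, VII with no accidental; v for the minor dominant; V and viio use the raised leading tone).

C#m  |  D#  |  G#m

iv - V - i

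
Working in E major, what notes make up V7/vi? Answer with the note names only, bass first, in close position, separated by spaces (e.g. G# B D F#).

G# B# D# F#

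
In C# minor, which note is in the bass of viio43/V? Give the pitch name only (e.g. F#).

The applied chord viio43/V is rooted on F##: F##-A#-C#-E.
The figure 43 means second inversion — the fifth is in the bass.

C#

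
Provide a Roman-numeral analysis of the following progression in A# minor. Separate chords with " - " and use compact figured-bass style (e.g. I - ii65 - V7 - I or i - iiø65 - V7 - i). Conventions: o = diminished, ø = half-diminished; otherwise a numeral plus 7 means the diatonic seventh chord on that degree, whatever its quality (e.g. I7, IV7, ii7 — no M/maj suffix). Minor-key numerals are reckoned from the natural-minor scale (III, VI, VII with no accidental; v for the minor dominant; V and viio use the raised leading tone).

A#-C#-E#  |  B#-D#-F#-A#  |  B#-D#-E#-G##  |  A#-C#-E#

A#-C#-E#: minor triad on A# = scale degree 1 → i.
B#-D#-F#-A#: root B# is the supertonic; half-diminished seventh chord there is iiø7.
B#-D#-E#-G## has root E#, degree 5 in A# minor, so V43.
A#-C#-E#: minor triad on A# = scale degree 1 → i.

i - iiø7 - V43 - i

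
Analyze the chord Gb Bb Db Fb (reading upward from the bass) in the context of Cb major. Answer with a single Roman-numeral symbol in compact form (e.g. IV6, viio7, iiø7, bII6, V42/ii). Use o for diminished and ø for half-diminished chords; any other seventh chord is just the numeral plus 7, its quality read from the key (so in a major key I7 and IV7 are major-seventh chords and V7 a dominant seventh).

The pitches Gb-Bb-Db-Fb form a dominant seventh chord rooted on Gb.
Gb is scale degree 5 in Cb major, and a dominant seventh chord on that degree is written V7.

V7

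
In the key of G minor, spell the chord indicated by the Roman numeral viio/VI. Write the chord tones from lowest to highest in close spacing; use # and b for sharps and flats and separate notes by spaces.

D F Ab

viio/VI is a secondary leading-tone chord. The target VI is Eb in G minor; the applied chord is rooted a semitone below, on D.
Building a diminished triad on D gives D-F-Ab.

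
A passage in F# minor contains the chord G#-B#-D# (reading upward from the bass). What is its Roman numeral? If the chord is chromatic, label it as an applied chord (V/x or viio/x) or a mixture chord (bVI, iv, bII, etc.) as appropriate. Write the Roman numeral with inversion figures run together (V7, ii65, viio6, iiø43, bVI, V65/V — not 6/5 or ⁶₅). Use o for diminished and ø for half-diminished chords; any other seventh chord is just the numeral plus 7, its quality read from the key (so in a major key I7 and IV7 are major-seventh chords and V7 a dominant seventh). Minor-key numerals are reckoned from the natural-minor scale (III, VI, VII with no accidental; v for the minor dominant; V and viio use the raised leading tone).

V/V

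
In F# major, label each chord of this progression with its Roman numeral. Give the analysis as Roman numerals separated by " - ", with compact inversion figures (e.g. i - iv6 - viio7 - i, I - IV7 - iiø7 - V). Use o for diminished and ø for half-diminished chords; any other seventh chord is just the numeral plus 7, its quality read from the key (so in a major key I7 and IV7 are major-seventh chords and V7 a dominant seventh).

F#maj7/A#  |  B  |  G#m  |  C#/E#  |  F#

F#maj7/A#: major seventh chord on F# = scale degree 1 → I65.
B: root B is the subdominant; major triad there is IV.
G#m: minor triad on G# = scale degree 2 → ii.
C#/E#: major triad on C# = scale degree 5 → V6.
F#: major triad on F# = scale degree 1 → I.

I65 - IV - ii - V6 - I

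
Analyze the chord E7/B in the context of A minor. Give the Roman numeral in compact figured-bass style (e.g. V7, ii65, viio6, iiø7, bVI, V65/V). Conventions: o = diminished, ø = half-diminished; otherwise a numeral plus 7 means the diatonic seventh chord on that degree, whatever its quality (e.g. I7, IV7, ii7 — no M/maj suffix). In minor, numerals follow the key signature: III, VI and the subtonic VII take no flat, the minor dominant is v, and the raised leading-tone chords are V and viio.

V43

Stacked in thirds the chord is E-G#-B-D: a dominant seventh chord on E.
E is scale degree 5 in A minor, and a dominant seventh chord on that degree is written V7.
With B in the bass the chord is in second inversion, so the figured bass is 43.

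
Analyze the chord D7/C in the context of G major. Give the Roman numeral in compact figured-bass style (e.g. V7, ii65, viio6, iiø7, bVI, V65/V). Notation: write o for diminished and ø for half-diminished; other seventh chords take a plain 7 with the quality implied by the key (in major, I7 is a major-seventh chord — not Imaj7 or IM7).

V42

Stacked in thirds the chord is D-F#-A-C: a dominant seventh chord on D.
D is scale degree 5 in G major, and a dominant seventh chord on that degree is written V7.
With C in the bass the chord is in third inversion, so the figured bass is 42.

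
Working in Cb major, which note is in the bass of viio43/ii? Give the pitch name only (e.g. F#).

Gb

The applied chord viio43/ii is rooted on C: C-Eb-Gb-Bbb.
The figure 43 means second inversion — the fifth is in the bass.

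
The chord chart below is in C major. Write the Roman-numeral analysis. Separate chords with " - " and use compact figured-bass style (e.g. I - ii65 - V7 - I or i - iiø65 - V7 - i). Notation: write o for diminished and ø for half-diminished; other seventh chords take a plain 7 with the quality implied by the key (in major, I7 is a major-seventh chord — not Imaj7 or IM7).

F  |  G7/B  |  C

IV - V65 - I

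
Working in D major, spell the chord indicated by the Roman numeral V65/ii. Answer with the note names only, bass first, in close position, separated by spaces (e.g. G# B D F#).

D# F# A B

V65/ii is a secondary dominant — the dominant seventh of ii. ii in D major is E, so the applied chord's root is B, a perfect fifth above.
Building a dominant seventh chord on B gives B-D#-F#-A.
With the 65 figure the chord is in first inversion; from the bass D# upward in close position it reads D#-F#-A-B.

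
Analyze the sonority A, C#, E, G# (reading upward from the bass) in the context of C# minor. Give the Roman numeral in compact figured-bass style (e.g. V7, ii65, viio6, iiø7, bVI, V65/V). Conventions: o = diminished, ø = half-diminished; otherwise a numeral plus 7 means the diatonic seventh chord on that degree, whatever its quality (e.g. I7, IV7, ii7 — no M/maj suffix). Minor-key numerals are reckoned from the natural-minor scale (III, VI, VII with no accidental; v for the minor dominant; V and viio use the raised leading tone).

The pitches A-C#-E-G# form a major seventh chord rooted on A.
In C# minor, A is the submediant; the diatonic major seventh chord there is VI7.

VI7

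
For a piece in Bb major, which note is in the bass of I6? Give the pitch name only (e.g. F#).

I in Bb major has root Bb; the chord is Bb-D-F.
The figure 6 means first inversion — the third is in the bass.

D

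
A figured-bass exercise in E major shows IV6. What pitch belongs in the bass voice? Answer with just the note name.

C#

IV in E major has root A; the chord is A-C#-E.
The figure 6 means first inversion — the third is in the bass.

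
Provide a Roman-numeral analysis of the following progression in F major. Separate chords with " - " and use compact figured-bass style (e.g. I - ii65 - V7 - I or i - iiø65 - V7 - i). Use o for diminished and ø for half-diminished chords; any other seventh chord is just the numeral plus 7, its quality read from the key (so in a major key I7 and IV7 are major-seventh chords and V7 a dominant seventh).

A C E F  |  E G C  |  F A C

A-C-E-F: root F is the tonic; major seventh chord there is I65.
E-G-C: major triad on C = scale degree 5 → V6.
F-A-C: major triad on F = scale degree 1 → I.

I65 - V6 - I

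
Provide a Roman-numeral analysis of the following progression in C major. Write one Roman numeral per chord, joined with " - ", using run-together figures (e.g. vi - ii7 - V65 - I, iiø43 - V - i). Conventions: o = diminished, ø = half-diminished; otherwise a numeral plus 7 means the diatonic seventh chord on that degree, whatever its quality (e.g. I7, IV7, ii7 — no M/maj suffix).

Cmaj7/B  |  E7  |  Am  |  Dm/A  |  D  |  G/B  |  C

Cmaj7/B: major seventh chord on C = scale degree 1 → I42.
E7: chromatic; E is V of vi, so V7/vi.
Am: root A is the submediant; minor triad there is vi.
Dm/A: root D is the supertonic; minor triad there is ii64.
D: chromatic; D is V of V, so V/V.
G/B: root G is the dominant; major triad there is V6.
C: root C is the tonic; major triad there is I.

I42 - V7/vi - vi - ii64 - V/V - V6 - I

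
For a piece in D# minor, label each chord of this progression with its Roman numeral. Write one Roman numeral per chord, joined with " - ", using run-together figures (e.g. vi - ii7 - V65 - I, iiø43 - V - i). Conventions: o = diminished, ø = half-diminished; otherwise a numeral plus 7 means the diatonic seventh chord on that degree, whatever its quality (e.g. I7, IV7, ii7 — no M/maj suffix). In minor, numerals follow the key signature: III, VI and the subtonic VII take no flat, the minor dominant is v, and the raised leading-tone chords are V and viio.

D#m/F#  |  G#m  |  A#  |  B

i6 - iv - V - VI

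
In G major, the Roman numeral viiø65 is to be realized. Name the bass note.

A

viiø in G major has root F#; the chord is F#-A-C-E.
The figure 65 means first inversion — the third is in the bass.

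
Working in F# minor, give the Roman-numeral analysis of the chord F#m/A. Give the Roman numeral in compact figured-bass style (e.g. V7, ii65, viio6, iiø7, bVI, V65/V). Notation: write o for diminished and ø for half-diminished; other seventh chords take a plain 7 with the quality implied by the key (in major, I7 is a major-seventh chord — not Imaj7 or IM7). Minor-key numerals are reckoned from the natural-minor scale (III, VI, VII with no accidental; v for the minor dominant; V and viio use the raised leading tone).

Stacked in thirds the chord is F#-A-C#: a minor triad on F#.
In F# minor, F# is the tonic; the diatonic minor triad there is i.
With A in the bass the chord is in first inversion, so the figured bass is 6.

i6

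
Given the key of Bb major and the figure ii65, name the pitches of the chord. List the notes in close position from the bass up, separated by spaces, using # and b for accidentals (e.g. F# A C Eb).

The numeral's case and figure indicate a minor seventh chord. In Bb major its root, the second degree, is C.
Stacking thirds from C gives C-Eb-G-Bb.
The figured bass 65 indicates first inversion, placing the third (Eb) in the bass: Eb-G-Bb-C.

Eb G Bb C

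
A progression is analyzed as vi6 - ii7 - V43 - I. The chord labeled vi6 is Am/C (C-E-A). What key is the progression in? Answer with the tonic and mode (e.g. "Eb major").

C major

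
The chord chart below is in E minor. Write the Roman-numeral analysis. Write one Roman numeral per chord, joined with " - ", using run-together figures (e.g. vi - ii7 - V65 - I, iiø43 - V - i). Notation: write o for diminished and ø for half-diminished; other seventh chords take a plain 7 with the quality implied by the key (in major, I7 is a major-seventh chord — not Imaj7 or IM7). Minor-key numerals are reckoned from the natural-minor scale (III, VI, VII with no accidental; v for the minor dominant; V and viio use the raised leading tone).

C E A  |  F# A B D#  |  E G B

iv6 - V43 - i

C-E-A: root A is the subdominant; minor triad there is iv6.
F#-A-B-D#: root B is the dominant; dominant seventh chord there is V43.
E-G-B: root E is the tonic; minor triad there is i.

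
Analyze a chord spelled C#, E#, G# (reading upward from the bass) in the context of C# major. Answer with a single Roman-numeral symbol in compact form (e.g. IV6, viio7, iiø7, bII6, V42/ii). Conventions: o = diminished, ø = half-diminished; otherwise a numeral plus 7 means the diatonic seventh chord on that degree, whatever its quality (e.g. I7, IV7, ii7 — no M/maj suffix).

I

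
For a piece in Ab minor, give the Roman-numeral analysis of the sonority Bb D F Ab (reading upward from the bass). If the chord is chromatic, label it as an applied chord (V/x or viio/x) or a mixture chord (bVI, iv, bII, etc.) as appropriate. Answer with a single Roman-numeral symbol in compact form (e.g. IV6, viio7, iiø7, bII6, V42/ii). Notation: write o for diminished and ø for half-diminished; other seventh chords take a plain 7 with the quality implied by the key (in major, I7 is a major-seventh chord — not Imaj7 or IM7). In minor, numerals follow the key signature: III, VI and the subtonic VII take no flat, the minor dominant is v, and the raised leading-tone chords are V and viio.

V7/V

Stacked in thirds the chord is Bb-D-F-Ab: a dominant seventh chord on Bb.
Bb is not a diatonic chord root with this quality in Ab minor, but it lies a perfect fifth above Eb (V), so the chord functions as an applied dominant of V.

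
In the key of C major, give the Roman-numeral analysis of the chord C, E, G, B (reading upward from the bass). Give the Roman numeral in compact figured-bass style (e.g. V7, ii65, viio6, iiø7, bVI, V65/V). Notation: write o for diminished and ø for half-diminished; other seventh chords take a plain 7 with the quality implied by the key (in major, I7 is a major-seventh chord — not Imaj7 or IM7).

Stacked in thirds the chord is C-E-G-B: a major seventh chord on C.
C is scale degree 1 in C major, and a major seventh chord on that degree is written I7.

I7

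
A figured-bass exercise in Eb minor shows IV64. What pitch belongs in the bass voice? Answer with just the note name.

Eb

IV in Eb minor has root Ab; the chord is Ab-C-Eb.
The figure 64 means second inversion — the fifth is in the bass.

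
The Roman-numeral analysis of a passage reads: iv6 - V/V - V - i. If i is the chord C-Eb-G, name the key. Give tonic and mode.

The anchor chord is a minor triad on C, labeled i.
If C is scale degree 1 and the mode makes that degree carry a minor triad, the tonic is C and the mode is minor.

C minor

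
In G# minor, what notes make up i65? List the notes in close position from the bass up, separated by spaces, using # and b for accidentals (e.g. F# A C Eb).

B D# F# G#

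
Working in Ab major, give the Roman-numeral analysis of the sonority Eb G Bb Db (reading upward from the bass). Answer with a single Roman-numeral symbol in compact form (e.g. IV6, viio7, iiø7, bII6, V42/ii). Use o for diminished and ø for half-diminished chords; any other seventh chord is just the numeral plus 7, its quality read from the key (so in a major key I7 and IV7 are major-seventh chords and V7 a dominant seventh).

V7

Stacked in thirds the chord is Eb-G-Bb-Db: a dominant seventh chord on Eb.
In Ab major, Eb is the dominant; the diatonic dominant seventh chord there is V7.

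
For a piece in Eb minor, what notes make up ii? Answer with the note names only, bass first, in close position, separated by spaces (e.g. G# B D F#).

F Ab C

ii is the minor supertonic, borrowed from the parallel major (the Dorian ii). In Eb minor that root is F.
So the chord is F-Ab-C.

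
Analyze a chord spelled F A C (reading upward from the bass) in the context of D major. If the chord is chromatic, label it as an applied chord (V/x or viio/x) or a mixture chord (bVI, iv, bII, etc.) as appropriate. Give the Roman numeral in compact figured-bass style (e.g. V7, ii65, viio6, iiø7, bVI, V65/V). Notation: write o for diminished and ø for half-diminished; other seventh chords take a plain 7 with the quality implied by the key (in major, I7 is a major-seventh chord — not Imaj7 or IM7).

bIII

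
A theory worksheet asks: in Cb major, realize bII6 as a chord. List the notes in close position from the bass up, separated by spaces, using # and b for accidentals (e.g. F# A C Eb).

Scale degree 2 in Cb major is Db; lowering it a half step gives Dbb. bII6 is the Neapolitan sixth — a major triad on the lowered second degree, here in its customary first inversion.
So the chord is Dbb-Fb-Abb.
With the 6 figure the chord is in first inversion; from the bass Fb upward in close position it reads Fb-Abb-Dbb.

Fb Abb Dbb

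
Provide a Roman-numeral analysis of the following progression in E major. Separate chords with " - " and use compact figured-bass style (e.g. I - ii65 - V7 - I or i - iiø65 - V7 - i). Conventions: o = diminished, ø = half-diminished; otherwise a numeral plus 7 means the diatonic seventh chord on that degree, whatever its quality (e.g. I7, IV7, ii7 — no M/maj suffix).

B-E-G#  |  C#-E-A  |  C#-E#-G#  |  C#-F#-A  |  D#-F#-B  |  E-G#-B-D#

B-E-G# has root E, degree 1 in E major, so I64.
C#-E-A: major triad on A = scale degree 4 → IV6.
C#-E#-G#: chromatic; C# is V of ii, so V/ii.
C#-F#-A: root F# is the supertonic; minor triad there is ii64.
D#-F#-B: root B is the dominant; major triad there is V6.
E-G#-B-D# has root E, degree 1 in E major, so I7.

I64 - IV6 - V/ii - ii64 - V6 - I7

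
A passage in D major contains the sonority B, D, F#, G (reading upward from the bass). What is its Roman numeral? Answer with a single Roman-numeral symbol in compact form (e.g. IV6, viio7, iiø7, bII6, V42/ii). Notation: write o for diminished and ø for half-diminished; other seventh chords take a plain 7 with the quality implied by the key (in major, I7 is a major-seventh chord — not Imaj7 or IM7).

Stacked in thirds the chord is G-B-D-F#: a major seventh chord on G.
In D major, G is the subdominant; the diatonic major seventh chord there is IV7.
With B in the bass the chord is in first inversion, so the figured bass is 65.

IV65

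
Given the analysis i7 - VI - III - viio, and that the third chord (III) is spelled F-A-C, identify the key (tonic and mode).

D minor

The anchor chord is a major triad on F, labeled III.
III on F implies F is the mediant; that puts the tonic at D, and the uppercase numeral fits minor mode.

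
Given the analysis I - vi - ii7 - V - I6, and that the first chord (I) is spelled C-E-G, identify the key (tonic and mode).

I is given as C-E-G — a major triad with root C.
If C is scale degree 1 and the mode makes that degree carry a major triad, the tonic is C and the mode is major.

C major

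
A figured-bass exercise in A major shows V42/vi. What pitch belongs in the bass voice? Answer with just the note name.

B

The applied chord V42/vi is rooted on C#: C#-E#-G#-B.
The figure 42 means third inversion — the seventh is in the bass.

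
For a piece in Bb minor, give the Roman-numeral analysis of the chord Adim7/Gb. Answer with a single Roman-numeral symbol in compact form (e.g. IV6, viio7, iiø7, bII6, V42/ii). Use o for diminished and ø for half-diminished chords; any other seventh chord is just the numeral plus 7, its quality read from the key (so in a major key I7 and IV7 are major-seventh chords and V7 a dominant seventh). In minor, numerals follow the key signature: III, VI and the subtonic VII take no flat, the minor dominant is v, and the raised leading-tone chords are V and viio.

viio42

The pitches A-C-Eb-Gb form a fully diminished seventh chord rooted on A.
A is scale degree 7 in Bb minor, and a fully diminished seventh chord on that degree is written viio7.
With Gb in the bass the chord is in third inversion, so the figured bass is 42.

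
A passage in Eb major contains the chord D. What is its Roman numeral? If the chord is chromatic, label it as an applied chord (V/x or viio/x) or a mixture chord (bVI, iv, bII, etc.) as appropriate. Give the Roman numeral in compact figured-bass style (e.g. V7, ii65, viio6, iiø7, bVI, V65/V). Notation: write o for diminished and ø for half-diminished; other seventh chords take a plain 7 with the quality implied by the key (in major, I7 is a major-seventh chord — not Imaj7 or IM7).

V/iii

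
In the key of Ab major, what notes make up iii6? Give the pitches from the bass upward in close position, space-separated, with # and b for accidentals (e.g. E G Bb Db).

In Ab major, scale degree 3 is C, and the diatonic chord built there is a minor triad.
Stacking thirds from C gives C-Eb-G.
With the 6 figure the chord is in first inversion; from the bass Eb upward in close position it reads Eb-G-C.

Eb G C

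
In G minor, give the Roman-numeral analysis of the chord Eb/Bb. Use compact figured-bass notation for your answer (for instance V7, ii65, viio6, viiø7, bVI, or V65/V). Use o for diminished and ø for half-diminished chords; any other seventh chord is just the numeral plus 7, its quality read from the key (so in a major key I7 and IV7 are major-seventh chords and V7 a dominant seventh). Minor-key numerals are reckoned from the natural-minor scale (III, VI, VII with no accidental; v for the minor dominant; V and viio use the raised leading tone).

VI64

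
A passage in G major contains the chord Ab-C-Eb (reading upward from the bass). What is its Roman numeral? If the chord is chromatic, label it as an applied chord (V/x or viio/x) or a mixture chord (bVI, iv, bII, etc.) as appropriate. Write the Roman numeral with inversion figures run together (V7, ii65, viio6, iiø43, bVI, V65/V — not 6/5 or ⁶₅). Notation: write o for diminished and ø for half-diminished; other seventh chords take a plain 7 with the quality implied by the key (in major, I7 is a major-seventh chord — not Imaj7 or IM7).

The pitches Ab-C-Eb form a major triad rooted on Ab.
Ab is the lowered second degree of G major (diatonic 2 would be A). This is the Neapolitan chord — a major triad on the lowered second degree.

bII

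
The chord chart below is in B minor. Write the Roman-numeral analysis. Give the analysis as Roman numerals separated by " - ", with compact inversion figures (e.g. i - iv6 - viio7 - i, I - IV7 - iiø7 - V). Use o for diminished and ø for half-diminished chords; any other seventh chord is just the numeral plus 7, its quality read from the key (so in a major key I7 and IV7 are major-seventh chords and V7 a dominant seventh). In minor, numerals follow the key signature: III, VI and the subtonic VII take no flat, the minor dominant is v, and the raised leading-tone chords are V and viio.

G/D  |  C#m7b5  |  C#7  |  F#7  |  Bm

G/D: root G is the submediant; major triad there is VI64.
C#m7b5: half-diminished seventh chord on C# = scale degree 2 → iiø7.
C#7: a dominant seventh chord on C#, the applied dominant of V → V7/V.
F#7 has root F#, degree 5 in B minor, so V7.
Bm has root B, degree 1 in B minor, so i.

VI64 - iiø7 - V7/V - V7 - i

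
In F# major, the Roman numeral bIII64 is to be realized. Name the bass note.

bIII in F# major has root A; the chord is A-C#-E.
The figure 64 means second inversion — the fifth is in the bass.

E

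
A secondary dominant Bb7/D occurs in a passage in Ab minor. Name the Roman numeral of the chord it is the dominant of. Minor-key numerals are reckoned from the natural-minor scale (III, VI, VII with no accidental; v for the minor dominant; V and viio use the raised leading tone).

V

The chord is a dominant seventh chord on Bb.
A dominant resolves down a perfect fifth: Bb → Eb. In Ab minor, Eb is scale degree 5, i.e. V.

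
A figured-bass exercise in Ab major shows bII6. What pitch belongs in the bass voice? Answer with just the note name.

bII in Ab major has root Bbb; the chord is Bbb-Db-Fb.
The figure 6 means first inversion — the third is in the bass.

Db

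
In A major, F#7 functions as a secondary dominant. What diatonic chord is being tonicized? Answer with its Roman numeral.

The chord is a dominant seventh chord on F#.
A dominant resolves down a perfect fifth: F# → B. In A major, B is scale degree 2, i.e. ii.

ii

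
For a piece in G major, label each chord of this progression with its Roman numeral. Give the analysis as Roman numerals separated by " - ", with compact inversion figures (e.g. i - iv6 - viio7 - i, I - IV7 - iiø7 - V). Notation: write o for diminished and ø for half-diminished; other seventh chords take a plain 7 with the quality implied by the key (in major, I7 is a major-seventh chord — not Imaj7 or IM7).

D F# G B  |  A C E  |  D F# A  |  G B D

I43 - ii - V - I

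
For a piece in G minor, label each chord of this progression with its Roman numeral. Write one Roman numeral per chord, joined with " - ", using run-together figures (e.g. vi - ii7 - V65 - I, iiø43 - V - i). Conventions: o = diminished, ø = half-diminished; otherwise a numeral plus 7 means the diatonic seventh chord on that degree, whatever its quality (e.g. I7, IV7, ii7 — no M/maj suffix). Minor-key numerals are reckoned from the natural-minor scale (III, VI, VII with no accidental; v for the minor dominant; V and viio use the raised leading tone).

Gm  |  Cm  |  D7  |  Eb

i - iv - V7 - VI

Gm has root G, degree 1 in G minor, so i.
Cm: root C is the subdominant; minor triad there is iv.
D7 has root D, degree 5 in G minor, so V7.
Eb has root Eb, degree 6 in G minor, so VI.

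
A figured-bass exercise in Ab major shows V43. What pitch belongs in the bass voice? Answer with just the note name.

V in Ab major has root Eb; the chord is Eb-G-Bb-Db.
The figure 43 means second inversion — the fifth is in the bass.

Bb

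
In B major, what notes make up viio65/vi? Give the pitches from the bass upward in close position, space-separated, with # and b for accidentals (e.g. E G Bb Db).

A# C# E F##

viio65/vi is a secondary leading-tone chord. The target vi is G# in B major; the applied chord is rooted a semitone below, on F##.
Building a fully diminished seventh chord on F## gives F##-A#-C#-E.
The figured bass 65 indicates first inversion, placing the third (A#) in the bass: A#-C#-E-F##.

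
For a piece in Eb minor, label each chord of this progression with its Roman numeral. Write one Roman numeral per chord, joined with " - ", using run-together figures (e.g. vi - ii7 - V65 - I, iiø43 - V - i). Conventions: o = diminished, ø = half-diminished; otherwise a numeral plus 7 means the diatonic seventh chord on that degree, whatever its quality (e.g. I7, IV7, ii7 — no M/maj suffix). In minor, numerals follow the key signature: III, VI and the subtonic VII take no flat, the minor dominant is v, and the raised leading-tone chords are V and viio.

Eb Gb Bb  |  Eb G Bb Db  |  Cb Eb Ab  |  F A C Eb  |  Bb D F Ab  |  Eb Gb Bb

Eb-Gb-Bb: minor triad on Eb = scale degree 1 → i.
Eb-G-Bb-Db: a dominant seventh chord on Eb, the applied dominant of iv → V7/iv.
Cb-Eb-Ab: root Ab is the subdominant; minor triad there is iv6.
F-A-C-Eb: a dominant seventh chord on F, the applied dominant of V → V7/V.
Bb-D-F-Ab: dominant seventh chord on Bb = scale degree 5 → V7.
Eb-Gb-Bb has root Eb, degree 1 in Eb minor, so i.

i - V7/iv - iv6 - V7/V - V7 - i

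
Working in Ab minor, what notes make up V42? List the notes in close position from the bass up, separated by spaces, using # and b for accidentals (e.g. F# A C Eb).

Db Eb G Bb

In Ab minor, the fifth degree is Eb. The dominant is major (leading tone raised), so V is a dominant seventh chord.
Stacking thirds from Eb gives Eb-G-Bb-Db.
The figured bass 42 indicates third inversion, placing the seventh (Db) in the bass: Db-Eb-G-Bb.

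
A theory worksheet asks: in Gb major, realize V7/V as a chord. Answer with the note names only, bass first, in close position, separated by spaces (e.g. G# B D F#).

Ab C Eb Gb

V7/V is a secondary dominant — the dominant seventh of V. V in Gb major is Db, so the applied chord's root is Ab, a perfect fifth above.
Building a dominant seventh chord on Ab gives Ab-C-Eb-Gb.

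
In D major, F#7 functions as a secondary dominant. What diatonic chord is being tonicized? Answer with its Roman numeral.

vi

The chord is a dominant seventh chord on F#.
A dominant resolves down a perfect fifth: F# → B. In D major, B is scale degree 6, i.e. vi.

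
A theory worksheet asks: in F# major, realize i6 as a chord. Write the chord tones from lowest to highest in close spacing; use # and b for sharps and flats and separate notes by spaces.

Scale degree 1 in F# major is F#; here the chord built on it is altered to a minor triad. i6 is the minor tonic, borrowed from the parallel minor.
So the chord is F#-A-C#.
With the 6 figure the chord is in first inversion; from the bass A upward in close position it reads A-C#-F#.

A C# F#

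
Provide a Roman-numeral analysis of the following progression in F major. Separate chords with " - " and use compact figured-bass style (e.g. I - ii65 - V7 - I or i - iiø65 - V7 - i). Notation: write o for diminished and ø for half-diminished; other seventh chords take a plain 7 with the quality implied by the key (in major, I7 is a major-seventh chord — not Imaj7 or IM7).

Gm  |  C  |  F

ii - V - I

Gm: root G is the supertonic; minor triad there is ii.
C has root C, degree 5 in F major, so V.
F: major triad on F = scale degree 1 → I.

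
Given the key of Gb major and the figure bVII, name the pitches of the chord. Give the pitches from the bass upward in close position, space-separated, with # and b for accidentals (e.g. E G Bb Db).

Fb Ab Cb

Scale degree 7 in Gb major is F; lowering it a half step gives Fb. bVII is a major triad on the lowered seventh degree (the subtonic), borrowed from the parallel minor.
So the chord is Fb-Ab-Cb, a major triad.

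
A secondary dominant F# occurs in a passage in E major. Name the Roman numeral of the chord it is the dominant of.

V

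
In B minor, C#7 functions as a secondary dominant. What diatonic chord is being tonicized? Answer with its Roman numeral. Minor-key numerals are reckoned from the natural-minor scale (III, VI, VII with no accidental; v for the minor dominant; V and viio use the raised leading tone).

The chord is a dominant seventh chord on C#.
A dominant resolves down a perfect fifth: C# → F#. In B minor, F# is scale degree 5, i.e. V.

V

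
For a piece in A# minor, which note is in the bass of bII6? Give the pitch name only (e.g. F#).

D#

bII in A# minor has root B; the chord is B-D#-F#.
The figure 6 means first inversion — the third is in the bass.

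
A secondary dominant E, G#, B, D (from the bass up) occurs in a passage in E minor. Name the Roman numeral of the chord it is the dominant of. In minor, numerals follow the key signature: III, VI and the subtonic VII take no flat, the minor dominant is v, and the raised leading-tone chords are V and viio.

The chord is a dominant seventh chord on E.
A dominant resolves down a perfect fifth: E → A. In E minor, A is scale degree 4, i.e. iv.

iv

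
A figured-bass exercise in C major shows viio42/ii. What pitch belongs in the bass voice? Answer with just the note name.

Bb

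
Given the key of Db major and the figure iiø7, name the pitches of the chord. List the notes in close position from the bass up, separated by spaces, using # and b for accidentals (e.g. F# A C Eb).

Eb Gb Bbb Db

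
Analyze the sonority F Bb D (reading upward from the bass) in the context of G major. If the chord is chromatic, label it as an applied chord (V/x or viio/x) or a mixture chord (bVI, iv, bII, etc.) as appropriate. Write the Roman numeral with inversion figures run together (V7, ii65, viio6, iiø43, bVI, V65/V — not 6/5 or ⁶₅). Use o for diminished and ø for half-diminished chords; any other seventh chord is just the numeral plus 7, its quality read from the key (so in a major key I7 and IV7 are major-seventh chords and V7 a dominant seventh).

The pitches Bb-D-F form a major triad rooted on Bb.
Bb is the lowered third degree of G major (diatonic 3 would be B). This is a major triad on the lowered third degree, borrowed from the parallel minor.
With F in the bass the chord is in second inversion, so the figured bass is 64.

bIII64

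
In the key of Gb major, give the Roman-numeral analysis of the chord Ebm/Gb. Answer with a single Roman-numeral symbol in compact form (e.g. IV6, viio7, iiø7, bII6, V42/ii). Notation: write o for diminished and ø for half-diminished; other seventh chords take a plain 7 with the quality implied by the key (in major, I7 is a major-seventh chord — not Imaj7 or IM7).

Stacked in thirds the chord is Eb-Gb-Bb: a minor triad on Eb.
In Gb major, Eb is the submediant; the diatonic minor triad there is vi.
With Gb in the bass the chord is in first inversion, so the figured bass is 6.

vi6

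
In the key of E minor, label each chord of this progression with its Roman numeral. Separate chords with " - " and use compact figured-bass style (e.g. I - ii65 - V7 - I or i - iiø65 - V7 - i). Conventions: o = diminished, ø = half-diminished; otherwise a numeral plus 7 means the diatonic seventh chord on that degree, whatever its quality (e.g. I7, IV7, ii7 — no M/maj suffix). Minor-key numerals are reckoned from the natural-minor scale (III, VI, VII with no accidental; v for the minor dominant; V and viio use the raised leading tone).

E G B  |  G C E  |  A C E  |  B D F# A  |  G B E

i - VI64 - iv - v7 - i6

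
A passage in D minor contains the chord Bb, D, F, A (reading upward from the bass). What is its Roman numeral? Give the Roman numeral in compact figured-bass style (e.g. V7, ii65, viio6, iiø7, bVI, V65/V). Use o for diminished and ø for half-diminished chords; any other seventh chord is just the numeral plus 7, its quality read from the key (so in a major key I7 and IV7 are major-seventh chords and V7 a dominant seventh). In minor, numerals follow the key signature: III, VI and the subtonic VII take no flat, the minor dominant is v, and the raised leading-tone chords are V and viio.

VI7

The pitches Bb-D-F-A form a major seventh chord rooted on Bb.
Bb is scale degree 6 in D minor, and a major seventh chord on that degree is written VI7.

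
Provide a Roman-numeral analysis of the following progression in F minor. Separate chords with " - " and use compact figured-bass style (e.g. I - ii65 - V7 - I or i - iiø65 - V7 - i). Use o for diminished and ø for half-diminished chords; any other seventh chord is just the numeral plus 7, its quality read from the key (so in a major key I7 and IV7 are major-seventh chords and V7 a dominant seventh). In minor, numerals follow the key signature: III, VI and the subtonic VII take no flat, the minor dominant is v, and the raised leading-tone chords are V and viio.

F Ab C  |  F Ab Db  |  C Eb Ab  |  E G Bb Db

i - VI6 - III6 - viio7

F-Ab-C: root F is the tonic; minor triad there is i.
F-Ab-Db: root Db is the submediant; major triad there is VI6.
C-Eb-Ab: root Ab is the mediant; major triad there is III6.
E-G-Bb-Db: root E is the leading tone; fully diminished seventh chord there is viio7.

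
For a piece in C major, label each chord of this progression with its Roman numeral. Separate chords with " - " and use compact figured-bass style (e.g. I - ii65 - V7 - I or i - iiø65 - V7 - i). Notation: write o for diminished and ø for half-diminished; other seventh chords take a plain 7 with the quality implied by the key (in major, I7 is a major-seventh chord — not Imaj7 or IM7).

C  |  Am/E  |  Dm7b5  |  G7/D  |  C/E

I - vi64 - iiø7 - V43 - I6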